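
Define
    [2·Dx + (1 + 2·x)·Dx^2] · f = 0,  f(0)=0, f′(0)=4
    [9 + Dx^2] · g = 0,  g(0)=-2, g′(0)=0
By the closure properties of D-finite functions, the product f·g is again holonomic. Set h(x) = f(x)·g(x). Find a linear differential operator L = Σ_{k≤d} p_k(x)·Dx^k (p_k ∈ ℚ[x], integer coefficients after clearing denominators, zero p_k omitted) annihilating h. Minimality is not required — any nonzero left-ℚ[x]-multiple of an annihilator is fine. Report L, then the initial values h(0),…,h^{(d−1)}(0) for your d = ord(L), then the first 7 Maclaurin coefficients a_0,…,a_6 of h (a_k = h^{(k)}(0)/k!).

L = (63 + 1053·x + 3969·x^2 + 5832·x^3 + 2916·x^4) + (63 + 450·x + 972·x^2 + 648·x^3)·Dx + (25 + 270·x + 918·x^2 + 1296·x^3 + 648·x^4)·Dx^2 + (7 + 50·x + 108·x^2 + 72·x^3)·Dx^3 + (2 + 17·x + 53·x^2 + 72·x^3 + 36·x^4)·Dx^4  (order 4).
h: a_k = 0, -8, 8, 76/3, -20, -23/5, -7/3, …
ICs: h(0) = 0, h′(0) = -8, h′′(0) = 16, h′′′(0) = 152.

f: a_k = 0, 4, -4, 16/3, -8, 64/5, -64/3, …
g: a_k = -2, 0, 9, 0, -27/4, 0, 81/40, …
f·g: L₀ = L_f ⊗_s L_g, ord ≤ 2·2.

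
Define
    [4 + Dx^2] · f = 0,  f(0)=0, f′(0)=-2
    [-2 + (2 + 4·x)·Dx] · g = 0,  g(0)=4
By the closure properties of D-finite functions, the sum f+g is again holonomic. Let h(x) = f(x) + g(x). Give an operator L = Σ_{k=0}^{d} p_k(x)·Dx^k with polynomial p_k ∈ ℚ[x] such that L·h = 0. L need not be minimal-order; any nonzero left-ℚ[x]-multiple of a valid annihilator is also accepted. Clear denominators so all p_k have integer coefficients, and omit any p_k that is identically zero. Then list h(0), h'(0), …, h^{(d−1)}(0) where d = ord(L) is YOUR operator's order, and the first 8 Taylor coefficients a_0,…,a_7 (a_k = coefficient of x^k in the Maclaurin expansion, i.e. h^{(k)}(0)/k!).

f: a_k = 0, -2, 0, 4/3, 0, -4/15, 0, 8/315, …
g: a_k = 4, 4, -2, 2, -5/2, 7/2, -21/4, 33/4, …
h₀=f+g: left-lcm gives L₀, ord ≤ 3.
L = (-28 - 64·x - 64·x^2) + (12 + 88·x + 192·x^2 + 128·x^3)·Dx + (-7 - 16·x - 16·x^2)·Dx^2 + (3 + 22·x + 48·x^2 + 32·x^3)·Dx^3  (order 3).
h: a_k = 4, 2, -2, 10/3, -5/2, 97/30, -21/4, 10427/1260, …
ICs: h(0) = 4, h′(0) = 2, h′′(0) = -4.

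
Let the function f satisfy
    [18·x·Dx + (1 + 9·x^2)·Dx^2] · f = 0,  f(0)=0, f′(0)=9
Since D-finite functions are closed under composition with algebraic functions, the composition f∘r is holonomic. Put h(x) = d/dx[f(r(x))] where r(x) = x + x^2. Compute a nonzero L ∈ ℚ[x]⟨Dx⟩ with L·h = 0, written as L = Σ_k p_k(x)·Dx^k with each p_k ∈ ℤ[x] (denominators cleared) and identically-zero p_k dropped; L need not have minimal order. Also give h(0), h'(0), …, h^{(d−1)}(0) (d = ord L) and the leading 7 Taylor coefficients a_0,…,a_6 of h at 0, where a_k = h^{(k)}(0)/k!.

L = (-2 + 18·x + 72·x^2 + 108·x^3 + 54·x^4) + (1 + 2·x + 9·x^2 + 36·x^3 + 45·x^4 + 18·x^5)·Dx  (order 1).
h: a_k = 9, 18, -81, -324, 324, 4212, 3645, …
ICs: h(0) = 9.

f: a_k = 0, 9, 0, -27, 0, 729/5, 0, …
Substitute x→r, Dx→(1/r')Dx; clear ⇒ L₀.
h=h₀': d/dx-closure on L₀ ⇒ L.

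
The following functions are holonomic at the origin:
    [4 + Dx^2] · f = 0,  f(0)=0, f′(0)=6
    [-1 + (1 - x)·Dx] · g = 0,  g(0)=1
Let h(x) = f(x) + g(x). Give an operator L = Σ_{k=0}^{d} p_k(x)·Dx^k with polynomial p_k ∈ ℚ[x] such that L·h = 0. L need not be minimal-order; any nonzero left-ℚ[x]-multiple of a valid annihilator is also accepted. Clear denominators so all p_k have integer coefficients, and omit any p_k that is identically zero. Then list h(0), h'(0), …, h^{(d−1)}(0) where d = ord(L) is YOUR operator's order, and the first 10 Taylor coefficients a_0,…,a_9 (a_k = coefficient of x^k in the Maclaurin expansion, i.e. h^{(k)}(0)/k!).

L = (-20 + 16·x - 8·x^2) + (12 - 28·x + 24·x^2 - 8·x^3)·Dx + (-5 + 4·x - 2·x^2)·Dx^2 + (3 - 7·x + 6·x^2 - 2·x^3)·Dx^3  (order 3).
h: a_k = 1, 7, 1, -3, 1, 9/5, 1, 97/105, 1, 949/945, …
ICs: h(0) = 1, h′(0) = 7, h′′(0) = 2.

f: a_k = 0, 6, 0, -4, 0, 4/5, 0, -8/105, 0, 4/945, …
g: a_k = 1, 1, 1, 1, 1, 1, 1, 1, 1, 1, …
L₀ := lclm(L_f,L_g); ord L₀ ≤ 2+1.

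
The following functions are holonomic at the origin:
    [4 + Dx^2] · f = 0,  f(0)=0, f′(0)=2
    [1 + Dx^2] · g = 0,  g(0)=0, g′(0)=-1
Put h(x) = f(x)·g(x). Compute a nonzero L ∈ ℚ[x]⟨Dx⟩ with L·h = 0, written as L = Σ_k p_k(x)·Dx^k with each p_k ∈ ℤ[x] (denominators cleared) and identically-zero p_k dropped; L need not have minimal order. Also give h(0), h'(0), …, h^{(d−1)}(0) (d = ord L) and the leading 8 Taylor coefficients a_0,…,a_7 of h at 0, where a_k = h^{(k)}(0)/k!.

L = 9 + 10·Dx^2 + Dx^4  (order 4).
h: a_k = 0, 0, -2, 0, 5/3, 0, -91/180, 0, …
ICs: h(0) = 0, h′(0) = 0, h′′(0) = -4, h′′′(0) = 0.

f: a_k = 0, 2, 0, -4/3, 0, 4/15, 0, -8/315, …
g: a_k = 0, -1, 0, 1/6, 0, -1/120, 0, 1/5040, …
h₀=f·g: eliminate ⇒ L₀, order ≤ 2·2.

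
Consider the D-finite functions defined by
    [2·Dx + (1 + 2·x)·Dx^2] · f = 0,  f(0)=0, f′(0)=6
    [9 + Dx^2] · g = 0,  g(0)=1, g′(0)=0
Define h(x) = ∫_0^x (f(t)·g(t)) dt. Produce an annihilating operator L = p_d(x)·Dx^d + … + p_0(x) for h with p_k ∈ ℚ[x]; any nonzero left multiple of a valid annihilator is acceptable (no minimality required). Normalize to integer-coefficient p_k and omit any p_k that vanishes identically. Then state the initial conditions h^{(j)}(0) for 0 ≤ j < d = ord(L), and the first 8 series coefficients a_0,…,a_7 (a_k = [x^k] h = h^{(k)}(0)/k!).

f: a_k = 0, 6, -6, 8, -12, 96/5, -32, 384/7, …
g: a_k = 1, 0, -9/2, 0, 27/8, 0, -81/80, 0, …
Sym-product of L_f,L_g gives L₀ (≤ ord 4).
∫: right-multiply L₀ by Dx.
L = (63 + 1053·x + 3969·x^2 + 5832·x^3 + 2916·x^4)·Dx + (63 + 450·x + 972·x^2 + 648·x^3)·Dx^2 + (25 + 270·x + 918·x^2 + 1296·x^3 + 648·x^4)·Dx^3 + (7 + 50·x + 108·x^2 + 72·x^3)·Dx^4 + (2 + 17·x + 53·x^2 + 72·x^3 + 36·x^4)·Dx^5  (order 5).
h: a_k = 0, 0, 3, -2, -19/4, 3, 23/40, 1/4, …
ICs: h(0) = 0, h′(0) = 0, h′′(0) = 6, h′′′(0) = -12, h′′′′(0) = -114.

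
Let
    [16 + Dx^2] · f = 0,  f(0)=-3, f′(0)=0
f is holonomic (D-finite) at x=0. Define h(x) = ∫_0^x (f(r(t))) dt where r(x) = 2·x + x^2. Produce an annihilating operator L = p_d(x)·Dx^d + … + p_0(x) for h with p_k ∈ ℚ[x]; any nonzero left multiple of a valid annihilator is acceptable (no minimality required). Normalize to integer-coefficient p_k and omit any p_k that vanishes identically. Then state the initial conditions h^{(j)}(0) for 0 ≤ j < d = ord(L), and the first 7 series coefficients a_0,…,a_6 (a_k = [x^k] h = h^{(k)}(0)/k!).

L = (64 + 192·x + 192·x^2 + 64·x^3)·Dx - Dx^2 + (1 + x)·Dx^3  (order 3).
h: a_k = 0, -3, 0, 32, 24, -488/5, -512/3, …
ICs: h(0) = 0, h′(0) = -3, h′′(0) = 0.

f: a_k = -3, 0, 24, 0, -32, 0, 256/15, …
h₀=f(r): pull back L_f along r ⇒ L₀.
h=∫₀ˣh₀: take L = L₀·Dx.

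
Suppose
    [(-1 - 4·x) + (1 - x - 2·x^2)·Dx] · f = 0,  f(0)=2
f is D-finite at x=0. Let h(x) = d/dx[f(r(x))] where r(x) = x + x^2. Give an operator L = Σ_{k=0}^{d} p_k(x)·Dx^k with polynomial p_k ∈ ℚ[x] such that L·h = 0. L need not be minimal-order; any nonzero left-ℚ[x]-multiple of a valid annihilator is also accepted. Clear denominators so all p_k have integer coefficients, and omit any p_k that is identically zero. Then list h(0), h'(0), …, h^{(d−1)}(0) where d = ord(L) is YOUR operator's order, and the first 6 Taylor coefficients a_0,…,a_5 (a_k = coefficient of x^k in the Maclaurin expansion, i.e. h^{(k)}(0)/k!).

L = (8 + 10·x + 30·x^2 + 40·x^3 + 20·x^4) + (-1 - x + 5·x^2 + 10·x^3 + 10·x^4 + 4·x^5)·Dx  (order 1).
h: a_k = 2, 16, 66, 232, 800, 2628, …
ICs: h(0) = 2.

f: a_k = 2, 2, 6, 10, 22, 42, …
Substitute x→r, Dx→(1/r')Dx; clear ⇒ L₀.
h₀' ⇒ L via d/dx closure of L₀.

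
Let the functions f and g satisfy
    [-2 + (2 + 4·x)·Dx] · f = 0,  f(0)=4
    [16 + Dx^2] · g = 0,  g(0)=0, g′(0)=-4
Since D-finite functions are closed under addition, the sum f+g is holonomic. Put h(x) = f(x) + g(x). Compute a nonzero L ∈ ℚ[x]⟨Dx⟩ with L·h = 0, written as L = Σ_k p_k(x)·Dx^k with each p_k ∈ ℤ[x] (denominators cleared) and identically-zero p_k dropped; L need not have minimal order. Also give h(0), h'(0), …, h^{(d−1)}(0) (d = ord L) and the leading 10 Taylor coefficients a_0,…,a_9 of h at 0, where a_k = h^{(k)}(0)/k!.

f: a_k = 4, 4, -2, 2, -5/2, 7/2, -21/4, 33/4, -429/32, 715/32, …
g: a_k = 0, -4, 0, 32/3, 0, -128/15, 0, 1024/315, 0, -2048/2835, …
L₀ := lclm(L_f,L_g); ord L₀ ≤ 1+2.
L = (-304 - 1024·x - 1024·x^2) + (240 + 1504·x + 3072·x^2 + 2048·x^3)·Dx + (-19 - 64·x - 64·x^2)·Dx^2 + (15 + 94·x + 192·x^2 + 128·x^3)·Dx^3  (order 3).
h: a_k = 4, 0, -2, 38/3, -5/2, -151/30, -21/4, 14491/1260, -429/32, 1961489/90720, …
ICs: h(0) = 4, h′(0) = 0, h′′(0) = -4.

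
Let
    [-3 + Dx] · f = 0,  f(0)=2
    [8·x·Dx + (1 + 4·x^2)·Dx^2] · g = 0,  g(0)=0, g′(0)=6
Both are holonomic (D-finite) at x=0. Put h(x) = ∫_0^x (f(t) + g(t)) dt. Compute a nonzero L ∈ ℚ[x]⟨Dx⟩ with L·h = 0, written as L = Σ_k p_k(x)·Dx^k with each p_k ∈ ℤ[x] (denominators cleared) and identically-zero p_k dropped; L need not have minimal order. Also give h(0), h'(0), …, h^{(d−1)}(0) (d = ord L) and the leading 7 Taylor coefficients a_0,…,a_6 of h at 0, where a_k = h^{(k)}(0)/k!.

f: a_k = 2, 6, 9, 9, 27/4, 81/20, 81/40, …
g: a_k = 0, 6, 0, -8, 0, 96/5, 0, …
Sum ⇒ L₀ = lclm(L_f,L_g) in ℚ(x)⟨Dx⟩.
h=∫h₀ ⇒ L = L₀·Dx.
L = (24 - 72·x - 288·x^2 - 288·x^3)·Dx^2 + (-17 + 24·x^2 - 144·x^4)·Dx^3 + (3 + 8·x + 24·x^2 + 32·x^3 + 48·x^4)·Dx^4  (order 4).
h: a_k = 0, 2, 6, 3, 1/4, 27/20, 31/8, …
ICs: h(0) = 0, h′(0) = 2, h′′(0) = 12, h′′′(0) = 18.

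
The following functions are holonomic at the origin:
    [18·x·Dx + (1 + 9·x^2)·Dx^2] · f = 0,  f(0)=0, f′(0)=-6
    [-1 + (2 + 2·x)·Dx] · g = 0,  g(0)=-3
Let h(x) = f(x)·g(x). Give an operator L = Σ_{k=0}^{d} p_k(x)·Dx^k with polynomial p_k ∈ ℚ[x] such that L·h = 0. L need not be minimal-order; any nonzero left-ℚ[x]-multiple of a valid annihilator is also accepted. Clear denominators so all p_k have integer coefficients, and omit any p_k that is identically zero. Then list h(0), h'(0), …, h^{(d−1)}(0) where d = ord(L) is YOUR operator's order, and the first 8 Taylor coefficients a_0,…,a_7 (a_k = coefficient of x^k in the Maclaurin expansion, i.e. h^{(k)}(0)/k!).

L = (3 - 36·x - 9·x^2) + (-4 + 68·x + 108·x^2 + 36·x^3)·Dx + (4 + 8·x + 40·x^2 + 72·x^3 + 36·x^4)·Dx^2  (order 2).
h: a_k = 0, 18, 9, -225/4, -207/8, 95247/320, 91467/640, -34214319/17920, …
ICs: h(0) = 0, h′(0) = 18.

f: a_k = 0, -6, 0, 18, 0, -486/5, 0, 4374/7, …
g: a_k = -3, -3/2, 3/8, -3/16, 15/128, -21/256, 63/1024, -99/2048, …
L₀ := L_f ⊗_s L_g (sym. prod.), ord ≤ 2.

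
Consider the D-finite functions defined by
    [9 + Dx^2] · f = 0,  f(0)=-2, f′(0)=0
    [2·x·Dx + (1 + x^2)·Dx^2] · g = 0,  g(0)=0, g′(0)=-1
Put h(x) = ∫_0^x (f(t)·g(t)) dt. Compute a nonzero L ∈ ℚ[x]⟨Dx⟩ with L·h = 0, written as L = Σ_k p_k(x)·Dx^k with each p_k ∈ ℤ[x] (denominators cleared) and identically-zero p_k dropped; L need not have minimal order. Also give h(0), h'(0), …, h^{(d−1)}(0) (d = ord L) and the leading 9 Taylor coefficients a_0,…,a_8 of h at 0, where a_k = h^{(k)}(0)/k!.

f: a_k = -2, 0, 9, 0, -27/4, 0, 81/40, 0, -729/2240, …
g: a_k = 0, -1, 0, 1/3, 0, -1/5, 0, 1/7, 0, …
Sym-product of L_f,L_g gives L₀ (≤ ord 4).
Integrate: L := L₀·Dx.
L = (1170 + 3834·x^2 + 4779·x^4 + 2916·x^6 + 729·x^8)·Dx + (396·x + 1044·x^3 + 972·x^5 + 324·x^7)·Dx^2 + (220 + 768·x^2 + 1026·x^4 + 648·x^6 + 162·x^8)·Dx^3 + (44·x + 116·x^3 + 108·x^5 + 36·x^7)·Dx^4 + (10 + 38·x^2 + 55·x^4 + 36·x^6 + 9·x^8)·Dx^5  (order 5).
h: a_k = 0, 0, 1, 0, -29/12, 0, 203/120, 0, -1781/2240, …
ICs: h(0) = 0, h′(0) = 0, h′′(0) = 2, h′′′(0) = 0, h′′′′(0) = -58.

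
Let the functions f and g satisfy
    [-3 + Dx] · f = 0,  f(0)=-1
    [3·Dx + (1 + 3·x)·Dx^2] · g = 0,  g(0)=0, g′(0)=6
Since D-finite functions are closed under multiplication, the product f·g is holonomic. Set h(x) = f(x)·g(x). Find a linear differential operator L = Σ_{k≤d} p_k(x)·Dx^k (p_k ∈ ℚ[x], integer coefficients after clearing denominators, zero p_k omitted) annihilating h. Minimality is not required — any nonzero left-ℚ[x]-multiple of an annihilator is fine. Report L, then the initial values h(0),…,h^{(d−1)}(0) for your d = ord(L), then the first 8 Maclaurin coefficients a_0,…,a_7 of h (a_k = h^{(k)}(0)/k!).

f: a_k = -1, -3, -9/2, -9/2, -27/8, -81/40, -81/80, -243/560, …
g: a_k = 0, 6, -9, 18, -81/2, 486/5, -243, 4374/7, …
Sym-product of L_f,L_g gives L₀ (≤ ord 2).
L = 27·x + (-3 - 18·x)·Dx + (1 + 3·x)·Dx^2  (order 2).
h: a_k = 0, -6, -9, -18, 0, -729/20, 567/8, -5589/28, …
ICs: h(0) = 0, h′(0) = -6.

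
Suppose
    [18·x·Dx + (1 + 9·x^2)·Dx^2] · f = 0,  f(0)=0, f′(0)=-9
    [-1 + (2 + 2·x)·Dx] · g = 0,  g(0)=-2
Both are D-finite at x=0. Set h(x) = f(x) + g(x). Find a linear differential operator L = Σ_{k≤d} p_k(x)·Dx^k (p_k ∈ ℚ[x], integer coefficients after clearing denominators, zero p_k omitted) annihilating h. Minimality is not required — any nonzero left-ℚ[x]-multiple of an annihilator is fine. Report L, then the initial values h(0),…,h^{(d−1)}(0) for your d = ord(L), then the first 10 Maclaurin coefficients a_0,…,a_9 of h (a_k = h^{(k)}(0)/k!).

L = (-36 - 90·x + 972·x^2 + 486·x^3)·Dx + (-75 - 144·x + 1818·x^2 + 3888·x^3 + 1701·x^4)·Dx^2 + (-2 + 70·x + 108·x^2 + 684·x^3 + 1134·x^4 + 486·x^5)·Dx^3  (order 3).
h: a_k = -2, -10, 1/4, 215/8, 5/64, -93347/640, 21/512, 6718233/7168, 429/16384, -214991563/32768, …
ICs: h(0) = -2, h′(0) = -10, h′′(0) = 1/2.

f: a_k = 0, -9, 0, 27, 0, -729/5, 0, 6561/7, 0, -6561, …
g: a_k = -2, -1, 1/4, -1/8, 5/64, -7/128, 21/512, -33/1024, 429/16384, -715/32768, …
Weyl lclm of L_f,L_g ⇒ L₀ (ord ≤ 3).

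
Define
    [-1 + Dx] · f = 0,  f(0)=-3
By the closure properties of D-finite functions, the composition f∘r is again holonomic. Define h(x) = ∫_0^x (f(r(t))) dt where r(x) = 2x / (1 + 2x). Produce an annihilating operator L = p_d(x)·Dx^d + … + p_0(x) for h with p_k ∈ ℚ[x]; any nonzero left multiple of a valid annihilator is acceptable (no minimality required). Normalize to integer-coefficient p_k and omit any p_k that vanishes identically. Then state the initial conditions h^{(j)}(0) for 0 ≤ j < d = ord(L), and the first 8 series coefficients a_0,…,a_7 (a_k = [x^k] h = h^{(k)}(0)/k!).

L = -2·Dx + (1 + 4·x + 4·x^2)·Dx^2  (order 2).
h: a_k = 0, -3, -3, 2, -1, -2/5, 38/15, -604/105, …
ICs: h(0) = 0, h′(0) = -3.

f: a_k = -3, -3, -3/2, -1/2, -1/8, -1/40, -1/240, -1/1680, …
h₀=f(r): pull back L_f along r ⇒ L₀.
h=∫h₀ ⇒ L = L₀·Dx.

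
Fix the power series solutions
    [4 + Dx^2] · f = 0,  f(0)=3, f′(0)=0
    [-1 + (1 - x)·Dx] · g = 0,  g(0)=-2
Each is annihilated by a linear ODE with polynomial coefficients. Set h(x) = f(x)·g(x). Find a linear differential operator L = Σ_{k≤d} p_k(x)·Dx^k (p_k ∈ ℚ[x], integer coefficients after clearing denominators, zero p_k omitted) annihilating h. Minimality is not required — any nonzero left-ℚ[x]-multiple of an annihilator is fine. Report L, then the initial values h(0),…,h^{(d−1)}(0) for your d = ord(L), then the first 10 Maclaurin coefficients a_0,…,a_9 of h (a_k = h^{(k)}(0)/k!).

f: a_k = 3, 0, -6, 0, 2, 0, -4/15, 0, 2/105, 0, …
g: a_k = -2, -2, -2, -2, -2, -2, -2, -2, -2, -2, …
h₀=f·g: eliminate ⇒ L₀, order ≤ 2·1.
L = (-4 + 4·x) + 2·Dx + (-1 + x)·Dx^2  (order 2).
h: a_k = -6, -6, 6, 6, 2, 2, 38/15, 38/15, 262/105, 262/105, …
ICs: h(0) = -6, h′(0) = -6.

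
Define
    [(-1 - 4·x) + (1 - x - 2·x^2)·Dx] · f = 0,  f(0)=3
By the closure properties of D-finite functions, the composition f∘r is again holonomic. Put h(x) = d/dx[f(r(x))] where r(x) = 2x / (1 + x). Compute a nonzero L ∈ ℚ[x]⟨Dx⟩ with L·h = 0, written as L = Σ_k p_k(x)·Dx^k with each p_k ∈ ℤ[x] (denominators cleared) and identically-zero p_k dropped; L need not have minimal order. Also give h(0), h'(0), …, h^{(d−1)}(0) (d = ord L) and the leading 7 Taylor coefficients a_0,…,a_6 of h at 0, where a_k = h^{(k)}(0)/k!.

L = (10 + 54·x + 270·x^2 + 162·x^3) + (-1 - 10·x + 90·x^3 + 81·x^4)·Dx  (order 1).
h: a_k = 6, 60, 162, 1080, 2430, 14580, 30618, …
ICs: h(0) = 6.

f: a_k = 3, 3, 9, 15, 33, 63, 129, …
L₀ from L_f via x↦r, Dx↦r'^{-1}Dx.
Derive L from L₀ (diff closure).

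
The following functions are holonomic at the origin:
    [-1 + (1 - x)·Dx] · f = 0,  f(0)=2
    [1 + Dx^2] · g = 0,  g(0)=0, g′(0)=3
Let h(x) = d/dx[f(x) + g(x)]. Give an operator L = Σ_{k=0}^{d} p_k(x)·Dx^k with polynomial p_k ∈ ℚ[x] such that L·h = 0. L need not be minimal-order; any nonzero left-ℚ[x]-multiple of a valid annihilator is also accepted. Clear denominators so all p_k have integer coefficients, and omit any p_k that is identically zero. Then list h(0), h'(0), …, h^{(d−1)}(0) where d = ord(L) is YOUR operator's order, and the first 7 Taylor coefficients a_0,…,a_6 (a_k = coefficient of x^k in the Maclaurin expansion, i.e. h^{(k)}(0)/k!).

f: a_k = 2, 2, 2, 2, 2, 2, 2, …
g: a_k = 0, 3, 0, -1/2, 0, 1/40, 0, …
f+g: L₀ = lclm(L_f,L_g), ord ≤ 1+2.
h=h₀': d/dx-closure on L₀ ⇒ L.
L = (26 - 4·x + 2·x^2) + (-7 + 9·x - 3·x^2 + x^3)·Dx + (26 - 4·x + 2·x^2)·Dx^2 + (-7 + 9·x - 3·x^2 + x^3)·Dx^3  (order 3).
h: a_k = 5, 4, 9/2, 8, 81/8, 12, 3359/240, …
ICs: h(0) = 5, h′(0) = 4, h′′(0) = 9.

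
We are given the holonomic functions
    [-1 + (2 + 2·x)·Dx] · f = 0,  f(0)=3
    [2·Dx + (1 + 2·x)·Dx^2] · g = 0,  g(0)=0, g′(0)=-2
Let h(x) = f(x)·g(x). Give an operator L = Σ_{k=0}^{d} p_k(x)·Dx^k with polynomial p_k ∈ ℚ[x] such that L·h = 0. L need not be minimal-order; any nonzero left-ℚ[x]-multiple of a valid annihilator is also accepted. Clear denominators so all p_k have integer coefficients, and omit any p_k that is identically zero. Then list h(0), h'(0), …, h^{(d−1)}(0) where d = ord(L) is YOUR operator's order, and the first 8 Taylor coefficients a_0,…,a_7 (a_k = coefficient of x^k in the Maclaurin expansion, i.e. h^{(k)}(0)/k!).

f: a_k = 3, 3/2, -3/8, 3/16, -15/128, 21/256, -63/1024, 99/2048, …
g: a_k = 0, -2, 2, -8/3, 4, -32/5, 32/3, -128/7, …
Sym-product of L_f,L_g gives L₀ (≤ ord 2).
L = (-1 + 2·x) + (4 + 4·x)·Dx + (4 + 16·x + 20·x^2 + 8·x^3)·Dx^2  (order 2).
h: a_k = 0, -6, 3, -17/4, 55/8, -3709/320, 12801/640, -629127/17920, …
ICs: h(0) = 0, h′(0) = -6.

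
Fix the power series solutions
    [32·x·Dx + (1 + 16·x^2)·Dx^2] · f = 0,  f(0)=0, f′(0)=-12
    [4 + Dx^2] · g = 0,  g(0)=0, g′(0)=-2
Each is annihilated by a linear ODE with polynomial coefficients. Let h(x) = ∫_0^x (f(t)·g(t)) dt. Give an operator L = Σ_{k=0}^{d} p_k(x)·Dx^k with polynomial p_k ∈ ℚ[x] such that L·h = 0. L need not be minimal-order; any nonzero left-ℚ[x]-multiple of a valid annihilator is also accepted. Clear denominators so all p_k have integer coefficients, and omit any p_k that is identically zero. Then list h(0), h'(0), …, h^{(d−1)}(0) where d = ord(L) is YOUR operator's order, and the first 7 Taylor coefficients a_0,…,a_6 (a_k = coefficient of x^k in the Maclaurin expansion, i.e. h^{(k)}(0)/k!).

L = (1360 + 60416·x^2 + 106496·x^4 + 262144·x^6 + 1048576·x^8)·Dx + (2304·x + 45056·x^3 + 196608·x^5 + 1048576·x^7)·Dx^2 + (360 + 15872·x^2 + 36864·x^4 + 131072·x^6 + 524288·x^8)·Dx^3 + (576·x + 11264·x^3 + 49152·x^5 + 262144·x^7)·Dx^4 + (5 + 192·x^2 + 2560·x^4 + 16384·x^6 + 65536·x^8)·Dx^5  (order 5).
h: a_k = 0, 0, 0, 8, 0, -144/5, 0, …
ICs: h(0) = 0, h′(0) = 0, h′′(0) = 0, h′′′(0) = 48, h′′′′(0) = 0.

f: a_k = 0, -12, 0, 64, 0, -3072/5, 0, …
g: a_k = 0, -2, 0, 4/3, 0, -4/15, 0, …
L₀ := L_f ⊗_s L_g (sym. prod.), ord ≤ 4.
h=∫₀ˣh₀: take L = L₀·Dx.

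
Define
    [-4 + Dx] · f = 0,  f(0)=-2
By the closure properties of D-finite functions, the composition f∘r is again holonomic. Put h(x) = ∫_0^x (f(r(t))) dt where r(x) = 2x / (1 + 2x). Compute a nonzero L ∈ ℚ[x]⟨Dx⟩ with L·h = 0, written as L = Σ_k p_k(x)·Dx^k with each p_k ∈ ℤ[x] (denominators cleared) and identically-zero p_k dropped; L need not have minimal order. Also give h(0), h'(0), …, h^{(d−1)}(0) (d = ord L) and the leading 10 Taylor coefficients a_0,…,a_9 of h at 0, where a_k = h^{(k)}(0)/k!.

f: a_k = -2, -8, -16, -64/3, -64/3, -256/15, -512/45, -2048/315, -1024/315, -4096/2835, …
L₀ from L_f via x↦r, Dx↦r'^{-1}Dx.
h=∫h₀ ⇒ L = L₀·Dx.
L = -8·Dx + (1 + 4·x + 4·x^2)·Dx^2  (order 2).
h: a_k = 0, -2, -8, -32/3, 16/3, 128/15, -896/45, 5632/315, 2176/315, -161792/2835, …
ICs: h(0) = 0, h′(0) = -2.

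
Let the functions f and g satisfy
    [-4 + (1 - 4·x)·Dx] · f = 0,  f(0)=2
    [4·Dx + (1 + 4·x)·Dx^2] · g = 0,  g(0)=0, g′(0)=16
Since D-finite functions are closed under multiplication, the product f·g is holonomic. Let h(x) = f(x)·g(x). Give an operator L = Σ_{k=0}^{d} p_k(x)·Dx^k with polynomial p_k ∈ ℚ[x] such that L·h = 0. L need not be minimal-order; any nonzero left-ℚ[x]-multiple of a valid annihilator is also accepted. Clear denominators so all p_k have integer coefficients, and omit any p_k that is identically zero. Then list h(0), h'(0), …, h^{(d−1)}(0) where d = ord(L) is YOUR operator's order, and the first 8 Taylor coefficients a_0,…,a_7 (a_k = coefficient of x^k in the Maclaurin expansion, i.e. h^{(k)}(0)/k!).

f: a_k = 2, 8, 32, 128, 512, 2048, 8192, 32768, …
g: a_k = 0, 16, -32, 256/3, -256, 4096/5, -8192/3, 65536/7, …
Sym-product of L_f,L_g gives L₀ (≤ ord 2).
L = 16 + (4 + 48·x)·Dx + (-1 + 16·x^2)·Dx^2  (order 2).
h: a_k = 0, 32, 64, 1280/3, 3584/3, 96256/15, 303104/15, 10452992/105, …
ICs: h(0) = 0, h′(0) = 32.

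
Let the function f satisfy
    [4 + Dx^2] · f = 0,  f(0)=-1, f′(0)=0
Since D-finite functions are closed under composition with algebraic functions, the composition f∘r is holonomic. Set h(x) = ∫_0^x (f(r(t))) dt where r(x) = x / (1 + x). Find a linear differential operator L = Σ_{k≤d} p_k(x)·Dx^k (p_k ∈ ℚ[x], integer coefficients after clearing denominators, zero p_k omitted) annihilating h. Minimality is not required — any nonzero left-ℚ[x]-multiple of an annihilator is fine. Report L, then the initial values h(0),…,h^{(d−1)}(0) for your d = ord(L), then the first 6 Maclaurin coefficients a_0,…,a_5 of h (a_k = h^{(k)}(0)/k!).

L = 4·Dx + (2 + 6·x + 6·x^2 + 2·x^3)·Dx^2 + (1 + 4·x + 6·x^2 + 4·x^3 + x^4)·Dx^3  (order 3).
h: a_k = 0, -1, 0, 2/3, -1, 16/15, …
ICs: h(0) = 0, h′(0) = -1, h′′(0) = 0.

f: a_k = -1, 0, 2, 0, -2/3, 0, …
f∘r: x↦r, Dx↦Dx/r' in L_f ⇒ L₀.
∫: right-multiply L₀ by Dx.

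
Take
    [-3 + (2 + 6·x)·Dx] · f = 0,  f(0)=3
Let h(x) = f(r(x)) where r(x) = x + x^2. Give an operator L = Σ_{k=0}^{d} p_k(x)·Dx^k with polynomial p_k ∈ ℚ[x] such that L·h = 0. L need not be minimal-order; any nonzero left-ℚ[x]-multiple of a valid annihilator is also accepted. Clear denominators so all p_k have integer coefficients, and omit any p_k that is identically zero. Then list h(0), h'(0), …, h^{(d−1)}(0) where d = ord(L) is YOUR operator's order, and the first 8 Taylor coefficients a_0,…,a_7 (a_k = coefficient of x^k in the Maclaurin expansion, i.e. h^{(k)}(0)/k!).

L = (-3 - 6·x) + (2 + 6·x + 6·x^2)·Dx  (order 1).
h: a_k = 3, 9/2, 9/8, -27/16, 297/128, -729/256, 2997/1024, -4131/2048, …
ICs: h(0) = 3.

f: a_k = 3, 9/2, -27/8, 81/16, -1215/128, 5103/256, -45927/1024, 216513/2048, …
h₀=f(r): pull back L_f along r ⇒ L₀.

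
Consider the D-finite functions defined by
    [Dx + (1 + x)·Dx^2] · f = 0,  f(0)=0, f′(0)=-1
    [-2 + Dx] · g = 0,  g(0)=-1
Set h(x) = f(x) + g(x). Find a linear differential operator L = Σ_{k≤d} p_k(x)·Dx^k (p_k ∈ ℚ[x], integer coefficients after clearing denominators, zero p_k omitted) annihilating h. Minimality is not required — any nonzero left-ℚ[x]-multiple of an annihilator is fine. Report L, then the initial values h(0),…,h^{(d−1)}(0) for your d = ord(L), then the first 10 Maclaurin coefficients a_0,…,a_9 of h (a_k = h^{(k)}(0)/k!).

f: a_k = 0, -1, 1/2, -1/3, 1/4, -1/5, 1/6, -1/7, 1/8, -1/9, …
g: a_k = -1, -2, -2, -4/3, -2/3, -4/15, -4/45, -8/315, -2/315, -4/2835, …
h₀=f+g: left-lcm gives L₀, ord ≤ 3.
L = (-8 - 4·x)·Dx + (-2 - 8·x - 4·x^2)·Dx^2 + (3 + 5·x + 2·x^2)·Dx^3  (order 3).
h: a_k = -1, -3, -3/2, -5/3, -5/12, -7/15, 7/90, -53/315, 299/2520, -319/2835, …
ICs: h(0) = -1, h′(0) = -3, h′′(0) = -3.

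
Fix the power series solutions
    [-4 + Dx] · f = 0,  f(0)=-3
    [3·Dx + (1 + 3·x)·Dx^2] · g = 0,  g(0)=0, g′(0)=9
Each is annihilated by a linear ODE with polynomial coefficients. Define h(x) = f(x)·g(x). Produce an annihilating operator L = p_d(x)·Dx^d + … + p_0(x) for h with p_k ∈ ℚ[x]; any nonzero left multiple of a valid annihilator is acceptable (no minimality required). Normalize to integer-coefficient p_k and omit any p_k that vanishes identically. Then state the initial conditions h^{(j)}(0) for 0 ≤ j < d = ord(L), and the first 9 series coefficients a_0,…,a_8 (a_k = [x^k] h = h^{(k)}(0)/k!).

L = (4 + 48·x) + (-5 - 24·x)·Dx + (1 + 3·x)·Dx^2  (order 2).
h: a_k = 0, -27, -135/2, -135, -423/4, -1062/5, 279/2, -23277/35, 64461/40, …
ICs: h(0) = 0, h′(0) = -27.

f: a_k = -3, -12, -24, -32, -32, -128/5, -256/15, -1024/105, -512/105, …
g: a_k = 0, 9, -27/2, 27, -243/4, 729/5, -729/2, 6561/7, -19683/8, …
h₀=f·g: eliminate ⇒ L₀, order ≤ 1·2.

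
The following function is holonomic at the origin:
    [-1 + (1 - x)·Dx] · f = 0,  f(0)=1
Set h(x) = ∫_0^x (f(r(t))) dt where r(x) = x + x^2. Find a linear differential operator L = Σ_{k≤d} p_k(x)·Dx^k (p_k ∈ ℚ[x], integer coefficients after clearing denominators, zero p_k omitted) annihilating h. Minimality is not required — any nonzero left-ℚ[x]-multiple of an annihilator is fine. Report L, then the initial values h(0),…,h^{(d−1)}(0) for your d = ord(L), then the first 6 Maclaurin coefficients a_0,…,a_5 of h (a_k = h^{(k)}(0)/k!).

L = (1 + 2·x)·Dx + (-1 + x + x^2)·Dx^2  (order 2).
h: a_k = 0, 1, 1/2, 2/3, 3/4, 1, …
ICs: h(0) = 0, h′(0) = 1.

f: a_k = 1, 1, 1, 1, 1, 1, …
Substitute x→r, Dx→(1/r')Dx; clear ⇒ L₀.
h=∫₀ˣh₀: take L = L₀·Dx.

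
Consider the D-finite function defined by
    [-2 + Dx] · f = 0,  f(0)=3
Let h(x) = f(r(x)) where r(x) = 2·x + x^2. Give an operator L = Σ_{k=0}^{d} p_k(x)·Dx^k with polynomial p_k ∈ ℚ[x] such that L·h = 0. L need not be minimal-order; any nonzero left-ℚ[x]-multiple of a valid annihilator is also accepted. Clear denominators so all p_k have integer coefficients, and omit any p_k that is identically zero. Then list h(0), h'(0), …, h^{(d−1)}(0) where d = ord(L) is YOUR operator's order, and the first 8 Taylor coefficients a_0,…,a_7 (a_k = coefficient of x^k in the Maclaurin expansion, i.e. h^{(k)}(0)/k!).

L = (-4 - 4·x) + Dx  (order 1).
h: a_k = 3, 12, 30, 56, 86, 568/5, 1996/15, 2960/21, …
ICs: h(0) = 3.

f: a_k = 3, 6, 6, 4, 2, 4/5, 4/15, 8/105, …
Substitute x→r, Dx→(1/r')Dx; clear ⇒ L₀.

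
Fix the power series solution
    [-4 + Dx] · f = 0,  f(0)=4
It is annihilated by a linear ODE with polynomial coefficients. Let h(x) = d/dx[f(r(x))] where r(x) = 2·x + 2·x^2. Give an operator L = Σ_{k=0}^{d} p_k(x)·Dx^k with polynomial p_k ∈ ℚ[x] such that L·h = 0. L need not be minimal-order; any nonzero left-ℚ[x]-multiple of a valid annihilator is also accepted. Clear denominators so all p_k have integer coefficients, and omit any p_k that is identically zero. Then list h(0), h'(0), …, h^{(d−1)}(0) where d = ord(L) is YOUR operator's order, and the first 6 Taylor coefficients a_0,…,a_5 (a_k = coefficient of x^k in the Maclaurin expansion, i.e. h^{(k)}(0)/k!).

L = (10 + 32·x + 32·x^2) + (-1 - 2·x)·Dx  (order 1).
h: a_k = 32, 320, 1792, 22016/3, 72704/3, 1021952/15, …
ICs: h(0) = 32.

f: a_k = 4, 16, 32, 128/3, 128/3, 512/15, …
f∘r: x↦r, Dx↦Dx/r' in L_f ⇒ L₀.
h=h₀': d/dx-closure on L₀ ⇒ L.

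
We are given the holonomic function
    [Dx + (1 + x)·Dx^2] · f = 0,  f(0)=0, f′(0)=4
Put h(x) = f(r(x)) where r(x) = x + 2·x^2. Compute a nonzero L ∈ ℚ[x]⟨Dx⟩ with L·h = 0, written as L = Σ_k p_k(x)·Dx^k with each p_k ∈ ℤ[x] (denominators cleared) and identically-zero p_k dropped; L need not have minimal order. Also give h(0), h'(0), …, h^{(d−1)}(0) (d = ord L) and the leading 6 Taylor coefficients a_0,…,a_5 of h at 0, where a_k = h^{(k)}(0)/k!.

L = (-3 + 4·x + 8·x^2)·Dx + (1 + 5·x + 6·x^2 + 8·x^3)·Dx^2  (order 2).
h: a_k = 0, 4, 6, -20/3, -1, 44/5, …
ICs: h(0) = 0, h′(0) = 4.

f: a_k = 0, 4, -2, 4/3, -1, 4/5, …
Substitute x→r, Dx→(1/r')Dx; clear ⇒ L₀.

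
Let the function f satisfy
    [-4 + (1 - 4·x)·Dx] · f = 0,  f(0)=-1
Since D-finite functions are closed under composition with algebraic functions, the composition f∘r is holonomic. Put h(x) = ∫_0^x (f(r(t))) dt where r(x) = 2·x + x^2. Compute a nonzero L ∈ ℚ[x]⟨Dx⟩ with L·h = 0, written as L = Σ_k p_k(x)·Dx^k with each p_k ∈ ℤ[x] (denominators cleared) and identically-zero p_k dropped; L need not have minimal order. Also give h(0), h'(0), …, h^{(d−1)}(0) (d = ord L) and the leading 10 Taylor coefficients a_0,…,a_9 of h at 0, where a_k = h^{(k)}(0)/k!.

L = (8 + 8·x)·Dx + (-1 + 8·x + 4·x^2)·Dx^2  (order 2).
h: a_k = 0, -1, -4, -68/3, -144, -976, -20672/3, -350272/7, -370944, -25141504/9, …
ICs: h(0) = 0, h′(0) = -1.

f: a_k = -1, -4, -16, -64, -256, -1024, -4096, -16384, -65536, -262144, …
L₀ from L_f via x↦r, Dx↦r'^{-1}Dx.
h=∫₀ˣh₀: take L = L₀·Dx.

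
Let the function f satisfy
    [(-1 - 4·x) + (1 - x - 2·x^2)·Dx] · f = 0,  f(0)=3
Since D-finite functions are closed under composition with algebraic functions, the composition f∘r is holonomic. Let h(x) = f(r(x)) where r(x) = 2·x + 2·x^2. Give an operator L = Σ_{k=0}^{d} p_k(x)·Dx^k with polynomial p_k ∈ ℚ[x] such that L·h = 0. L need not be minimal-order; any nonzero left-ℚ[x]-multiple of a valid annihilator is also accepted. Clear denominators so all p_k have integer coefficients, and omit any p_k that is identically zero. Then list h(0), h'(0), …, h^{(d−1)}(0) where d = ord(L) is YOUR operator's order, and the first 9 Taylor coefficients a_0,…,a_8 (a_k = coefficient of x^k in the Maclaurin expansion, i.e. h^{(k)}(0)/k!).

f: a_k = 3, 3, 9, 15, 33, 63, 129, 255, 513, …
h₀=f(r): pull back L_f along r ⇒ L₀.
L = (2 + 20·x + 48·x^2 + 32·x^3) + (-1 + 2·x + 10·x^2 + 16·x^3 + 8·x^4)·Dx  (order 1).
h: a_k = 3, 6, 42, 192, 924, 4488, 21624, 104448, 504336, …
ICs: h(0) = 3.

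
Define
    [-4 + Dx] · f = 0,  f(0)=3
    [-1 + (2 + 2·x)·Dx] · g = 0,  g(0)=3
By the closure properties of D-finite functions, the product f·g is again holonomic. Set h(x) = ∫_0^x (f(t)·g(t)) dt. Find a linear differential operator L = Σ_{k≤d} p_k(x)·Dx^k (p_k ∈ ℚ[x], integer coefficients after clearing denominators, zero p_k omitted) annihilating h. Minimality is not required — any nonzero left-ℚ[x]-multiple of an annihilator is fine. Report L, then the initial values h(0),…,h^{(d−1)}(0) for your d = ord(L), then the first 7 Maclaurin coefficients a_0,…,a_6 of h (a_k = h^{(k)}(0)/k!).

L = (-9 - 8·x)·Dx + (2 + 2·x)·Dx^2  (order 2).
h: a_k = 0, 9, 81/4, 237/8, 2049/64, 17523/640, 49553/2560, …
ICs: h(0) = 0, h′(0) = 9.

f: a_k = 3, 12, 24, 32, 32, 128/5, 256/15, …
g: a_k = 3, 3/2, -3/8, 3/16, -15/128, 21/256, -63/1024, …
Sym-product of L_f,L_g gives L₀ (≤ ord 1).
∫: right-multiply L₀ by Dx.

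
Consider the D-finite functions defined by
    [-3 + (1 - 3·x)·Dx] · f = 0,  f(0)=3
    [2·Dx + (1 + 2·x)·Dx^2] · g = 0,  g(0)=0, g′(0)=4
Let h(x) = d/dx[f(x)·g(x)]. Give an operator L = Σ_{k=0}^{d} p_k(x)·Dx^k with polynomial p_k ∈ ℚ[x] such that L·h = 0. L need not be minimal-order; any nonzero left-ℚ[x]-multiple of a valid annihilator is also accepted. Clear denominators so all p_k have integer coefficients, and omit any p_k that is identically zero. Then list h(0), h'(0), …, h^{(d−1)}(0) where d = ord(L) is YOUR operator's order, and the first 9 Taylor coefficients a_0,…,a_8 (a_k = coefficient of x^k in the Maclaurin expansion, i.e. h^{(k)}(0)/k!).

L = 24 + (5 + 30·x)·Dx + (-1 + x + 6·x^2)·Dx^2  (order 2).
h: a_k = 12, 48, 264, 960, 3792, 66336/5, 236016/5, 5610624/35, 19043376/35, …
ICs: h(0) = 12, h′(0) = 48.

f: a_k = 3, 9, 27, 81, 243, 729, 2187, 6561, 19683, …
g: a_k = 0, 4, -4, 16/3, -8, 64/5, -64/3, 256/7, -64, …
f·g: L₀ = L_f ⊗_s L_g, ord ≤ 1·2.
h₀' ⇒ L via d/dx closure of L₀.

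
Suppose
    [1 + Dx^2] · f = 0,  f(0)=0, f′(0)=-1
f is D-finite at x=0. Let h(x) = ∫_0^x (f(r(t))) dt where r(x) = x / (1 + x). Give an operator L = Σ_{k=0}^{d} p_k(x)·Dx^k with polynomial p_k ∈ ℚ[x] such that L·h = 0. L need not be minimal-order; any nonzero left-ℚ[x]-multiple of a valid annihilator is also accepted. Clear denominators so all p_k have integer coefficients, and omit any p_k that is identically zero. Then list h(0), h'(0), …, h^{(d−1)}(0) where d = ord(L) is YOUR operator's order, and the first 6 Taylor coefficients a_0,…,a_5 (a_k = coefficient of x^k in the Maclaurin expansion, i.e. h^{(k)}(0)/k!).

f: a_k = 0, -1, 0, 1/6, 0, -1/120, …
L₀ from L_f via x↦r, Dx↦r'^{-1}Dx.
Integrate: L := L₀·Dx.
L = Dx + (2 + 6·x + 6·x^2 + 2·x^3)·Dx^2 + (1 + 4·x + 6·x^2 + 4·x^3 + x^4)·Dx^3  (order 3).
h: a_k = 0, 0, -1/2, 1/3, -5/24, 1/10, …
ICs: h(0) = 0, h′(0) = 0, h′′(0) = -1.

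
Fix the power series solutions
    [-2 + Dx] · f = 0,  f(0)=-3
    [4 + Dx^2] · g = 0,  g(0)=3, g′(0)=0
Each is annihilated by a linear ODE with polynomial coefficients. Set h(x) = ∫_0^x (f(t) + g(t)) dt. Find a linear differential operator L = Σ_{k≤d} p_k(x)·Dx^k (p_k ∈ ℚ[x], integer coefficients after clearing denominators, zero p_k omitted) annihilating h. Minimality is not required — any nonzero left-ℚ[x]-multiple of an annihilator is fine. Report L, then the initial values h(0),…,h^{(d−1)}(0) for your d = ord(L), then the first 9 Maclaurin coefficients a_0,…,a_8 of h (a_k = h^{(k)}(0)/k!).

L = -8·Dx + 4·Dx^2 - 2·Dx^3 + Dx^4  (order 4).
h: a_k = 0, 0, -3, -4, -1, 0, -2/15, -8/105, -1/105, …
ICs: h(0) = 0, h′(0) = 0, h′′(0) = -6, h′′′(0) = -24.

f: a_k = -3, -6, -6, -4, -2, -4/5, -4/15, -8/105, -2/105, …
g: a_k = 3, 0, -6, 0, 2, 0, -4/15, 0, 2/105, …
h₀=f+g: left-lcm gives L₀, ord ≤ 3.
Integrate: L := L₀·Dx.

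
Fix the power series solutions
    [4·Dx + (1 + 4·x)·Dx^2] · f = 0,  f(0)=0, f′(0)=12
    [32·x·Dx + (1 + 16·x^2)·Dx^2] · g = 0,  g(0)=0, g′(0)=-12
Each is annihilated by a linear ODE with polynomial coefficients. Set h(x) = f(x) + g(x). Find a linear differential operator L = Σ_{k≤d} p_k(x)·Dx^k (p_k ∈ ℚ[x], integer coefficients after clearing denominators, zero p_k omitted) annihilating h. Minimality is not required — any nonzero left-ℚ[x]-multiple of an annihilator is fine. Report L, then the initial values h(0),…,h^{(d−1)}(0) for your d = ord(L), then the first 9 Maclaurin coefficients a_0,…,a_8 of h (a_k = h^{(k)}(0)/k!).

f: a_k = 0, 12, -24, 64, -192, 3072/5, -2048, 49152/7, -24576, …
g: a_k = 0, -12, 0, 64, 0, -3072/5, 0, 49152/7, 0, …
f+g: L₀ = lclm(L_f,L_g), ord ≤ 2+2.
L = (-32 - 384·x + 1536·x^2 + 2048·x^3)·Dx + (-16 - 64·x + 3072·x^3 + 4096·x^4)·Dx^2 + (-1 + 4·x + 32·x^2 + 128·x^3 + 768·x^4 + 1024·x^5)·Dx^3  (order 3).
h: a_k = 0, 0, -24, 128, -192, 0, -2048, 98304/7, -24576, …
ICs: h(0) = 0, h′(0) = 0, h′′(0) = -48.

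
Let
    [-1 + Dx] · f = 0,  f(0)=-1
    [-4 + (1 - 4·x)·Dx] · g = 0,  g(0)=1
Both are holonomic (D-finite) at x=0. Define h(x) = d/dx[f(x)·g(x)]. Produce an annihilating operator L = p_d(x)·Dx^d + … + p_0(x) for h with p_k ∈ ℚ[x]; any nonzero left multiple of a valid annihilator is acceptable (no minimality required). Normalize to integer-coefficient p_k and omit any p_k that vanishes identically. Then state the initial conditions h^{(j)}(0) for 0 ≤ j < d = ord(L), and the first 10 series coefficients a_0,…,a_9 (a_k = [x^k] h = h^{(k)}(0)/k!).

f: a_k = -1, -1, -1/2, -1/6, -1/24, -1/120, -1/720, -1/5040, -1/40320, -1/362880, …
g: a_k = 1, 4, 16, 64, 256, 1024, 4096, 16384, 65536, 262144, …
L₀ := L_f ⊗_s L_g (sym. prod.), ord ≤ 1.
Derive L from L₀ (diff closure).
L = (41 - 40·x + 16·x^2) + (-5 + 24·x - 16·x^2)·Dx  (order 1).
h: a_k = -5, -41, -493/2, -7889/6, -157781/24, -757349/24, -106028861/720, -3392923553/5040, -122145247909/40320, -4885809916361/362880, …
ICs: h(0) = -5.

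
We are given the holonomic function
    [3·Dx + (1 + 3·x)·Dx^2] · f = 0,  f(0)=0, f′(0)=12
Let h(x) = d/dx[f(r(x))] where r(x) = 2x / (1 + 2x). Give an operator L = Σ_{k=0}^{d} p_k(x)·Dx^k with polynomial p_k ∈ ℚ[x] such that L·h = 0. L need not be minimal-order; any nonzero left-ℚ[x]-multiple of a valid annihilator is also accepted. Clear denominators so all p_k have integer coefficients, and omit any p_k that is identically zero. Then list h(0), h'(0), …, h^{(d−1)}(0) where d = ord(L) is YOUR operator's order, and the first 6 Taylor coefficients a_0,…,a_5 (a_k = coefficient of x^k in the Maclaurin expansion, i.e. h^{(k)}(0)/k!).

L = (10 + 32·x) + (1 + 10·x + 16·x^2)·Dx  (order 1).
h: a_k = 24, -240, 2016, -16320, 130944, -1048320, …
ICs: h(0) = 24.

f: a_k = 0, 12, -18, 36, -81, 972/5, …
L₀ from L_f via x↦r, Dx↦r'^{-1}Dx.
Derive L from L₀ (diff closure).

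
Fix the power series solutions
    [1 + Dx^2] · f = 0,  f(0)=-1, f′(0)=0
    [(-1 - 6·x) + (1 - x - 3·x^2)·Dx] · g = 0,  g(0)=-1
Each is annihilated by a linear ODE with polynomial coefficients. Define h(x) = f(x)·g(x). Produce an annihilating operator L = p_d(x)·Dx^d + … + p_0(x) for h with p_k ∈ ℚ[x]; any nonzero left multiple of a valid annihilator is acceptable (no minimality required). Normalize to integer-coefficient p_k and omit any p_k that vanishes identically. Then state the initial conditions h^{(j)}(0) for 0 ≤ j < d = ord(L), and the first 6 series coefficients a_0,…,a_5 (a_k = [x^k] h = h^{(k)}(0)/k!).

L = (5 + x + 3·x^2) + (2 + 12·x)·Dx + (-1 + x + 3·x^2)·Dx^2  (order 2).
h: a_k = 1, 1, 7/2, 13/2, 409/24, 877/24, …
ICs: h(0) = 1, h′(0) = 1.

f: a_k = -1, 0, 1/2, 0, -1/24, 0, …
g: a_k = -1, -1, -4, -7, -19, -40, …
h₀=f·g: eliminate ⇒ L₀, order ≤ 2·1.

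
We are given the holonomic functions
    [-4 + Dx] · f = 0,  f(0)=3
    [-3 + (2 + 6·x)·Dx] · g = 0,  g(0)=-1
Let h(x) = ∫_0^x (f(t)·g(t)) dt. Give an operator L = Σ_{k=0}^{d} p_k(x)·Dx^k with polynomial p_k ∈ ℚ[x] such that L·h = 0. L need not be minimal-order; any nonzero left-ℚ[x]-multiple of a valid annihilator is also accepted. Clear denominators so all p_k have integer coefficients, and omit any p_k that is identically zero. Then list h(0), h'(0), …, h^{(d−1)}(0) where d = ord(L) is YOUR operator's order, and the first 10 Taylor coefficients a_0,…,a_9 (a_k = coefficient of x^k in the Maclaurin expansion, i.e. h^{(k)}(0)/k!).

f: a_k = 3, 12, 24, 32, 32, 128/5, 256/15, 1024/105, 512/105, 2048/945, …
g: a_k = -1, -3/2, 9/8, -27/16, 405/128, -1701/256, 15309/1024, -72171/2048, 2814669/32768, -14073345/65536, …
f·g: L₀ = L_f ⊗_s L_g, ord ≤ 1·1.
∫: right-multiply L₀ by Dx.
L = (-11 - 24·x)·Dx + (2 + 6·x)·Dx^2  (order 2).
h: a_k = 0, -3, -33/4, -103/8, -953/64, -8161/640, -76883/7680, -497863/107520, -9695729/1720320, 133285631/30965760, …
ICs: h(0) = 0, h′(0) = -3.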